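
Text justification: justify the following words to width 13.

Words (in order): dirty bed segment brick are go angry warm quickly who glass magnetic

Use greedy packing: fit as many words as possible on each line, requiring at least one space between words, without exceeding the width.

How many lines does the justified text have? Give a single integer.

Answer: 6

Derivation:
Line 1: ['dirty', 'bed'] (min_width=9, slack=4)
Line 2: ['segment', 'brick'] (min_width=13, slack=0)
Line 3: ['are', 'go', 'angry'] (min_width=12, slack=1)
Line 4: ['warm', 'quickly'] (min_width=12, slack=1)
Line 5: ['who', 'glass'] (min_width=9, slack=4)
Line 6: ['magnetic'] (min_width=8, slack=5)
Total lines: 6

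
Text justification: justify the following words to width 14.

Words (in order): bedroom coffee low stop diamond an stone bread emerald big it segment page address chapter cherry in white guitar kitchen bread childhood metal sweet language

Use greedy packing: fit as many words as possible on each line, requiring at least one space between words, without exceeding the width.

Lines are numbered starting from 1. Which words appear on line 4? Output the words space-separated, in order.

Answer: stone bread

Derivation:
Line 1: ['bedroom', 'coffee'] (min_width=14, slack=0)
Line 2: ['low', 'stop'] (min_width=8, slack=6)
Line 3: ['diamond', 'an'] (min_width=10, slack=4)
Line 4: ['stone', 'bread'] (min_width=11, slack=3)
Line 5: ['emerald', 'big', 'it'] (min_width=14, slack=0)
Line 6: ['segment', 'page'] (min_width=12, slack=2)
Line 7: ['address'] (min_width=7, slack=7)
Line 8: ['chapter', 'cherry'] (min_width=14, slack=0)
Line 9: ['in', 'white'] (min_width=8, slack=6)
Line 10: ['guitar', 'kitchen'] (min_width=14, slack=0)
Line 11: ['bread'] (min_width=5, slack=9)
Line 12: ['childhood'] (min_width=9, slack=5)
Line 13: ['metal', 'sweet'] (min_width=11, slack=3)
Line 14: ['language'] (min_width=8, slack=6)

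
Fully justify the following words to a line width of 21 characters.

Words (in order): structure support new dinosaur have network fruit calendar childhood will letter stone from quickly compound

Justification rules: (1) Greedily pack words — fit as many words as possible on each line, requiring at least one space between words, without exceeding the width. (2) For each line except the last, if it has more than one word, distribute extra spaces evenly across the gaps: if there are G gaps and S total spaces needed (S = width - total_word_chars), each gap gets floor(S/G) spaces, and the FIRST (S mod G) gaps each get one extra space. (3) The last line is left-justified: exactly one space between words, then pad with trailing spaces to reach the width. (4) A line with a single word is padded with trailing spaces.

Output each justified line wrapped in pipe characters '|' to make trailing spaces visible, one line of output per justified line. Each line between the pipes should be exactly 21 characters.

Line 1: ['structure', 'support', 'new'] (min_width=21, slack=0)
Line 2: ['dinosaur', 'have', 'network'] (min_width=21, slack=0)
Line 3: ['fruit', 'calendar'] (min_width=14, slack=7)
Line 4: ['childhood', 'will', 'letter'] (min_width=21, slack=0)
Line 5: ['stone', 'from', 'quickly'] (min_width=18, slack=3)
Line 6: ['compound'] (min_width=8, slack=13)

Answer: |structure support new|
|dinosaur have network|
|fruit        calendar|
|childhood will letter|
|stone   from  quickly|
|compound             |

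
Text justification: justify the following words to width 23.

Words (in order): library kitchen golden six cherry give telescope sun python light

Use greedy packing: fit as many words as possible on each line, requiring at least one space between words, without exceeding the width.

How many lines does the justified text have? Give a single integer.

Answer: 4

Derivation:
Line 1: ['library', 'kitchen', 'golden'] (min_width=22, slack=1)
Line 2: ['six', 'cherry', 'give'] (min_width=15, slack=8)
Line 3: ['telescope', 'sun', 'python'] (min_width=20, slack=3)
Line 4: ['light'] (min_width=5, slack=18)
Total lines: 4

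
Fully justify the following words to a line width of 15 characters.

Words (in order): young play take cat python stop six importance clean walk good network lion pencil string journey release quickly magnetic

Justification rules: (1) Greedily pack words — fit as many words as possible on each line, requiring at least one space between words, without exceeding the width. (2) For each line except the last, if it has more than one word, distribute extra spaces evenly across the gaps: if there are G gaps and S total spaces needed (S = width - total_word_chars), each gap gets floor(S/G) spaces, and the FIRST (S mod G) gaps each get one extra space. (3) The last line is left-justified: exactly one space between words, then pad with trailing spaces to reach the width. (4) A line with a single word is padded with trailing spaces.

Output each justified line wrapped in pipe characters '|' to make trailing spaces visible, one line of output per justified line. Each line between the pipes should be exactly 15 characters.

Line 1: ['young', 'play', 'take'] (min_width=15, slack=0)
Line 2: ['cat', 'python', 'stop'] (min_width=15, slack=0)
Line 3: ['six', 'importance'] (min_width=14, slack=1)
Line 4: ['clean', 'walk', 'good'] (min_width=15, slack=0)
Line 5: ['network', 'lion'] (min_width=12, slack=3)
Line 6: ['pencil', 'string'] (min_width=13, slack=2)
Line 7: ['journey', 'release'] (min_width=15, slack=0)
Line 8: ['quickly'] (min_width=7, slack=8)
Line 9: ['magnetic'] (min_width=8, slack=7)

Answer: |young play take|
|cat python stop|
|six  importance|
|clean walk good|
|network    lion|
|pencil   string|
|journey release|
|quickly        |
|magnetic       |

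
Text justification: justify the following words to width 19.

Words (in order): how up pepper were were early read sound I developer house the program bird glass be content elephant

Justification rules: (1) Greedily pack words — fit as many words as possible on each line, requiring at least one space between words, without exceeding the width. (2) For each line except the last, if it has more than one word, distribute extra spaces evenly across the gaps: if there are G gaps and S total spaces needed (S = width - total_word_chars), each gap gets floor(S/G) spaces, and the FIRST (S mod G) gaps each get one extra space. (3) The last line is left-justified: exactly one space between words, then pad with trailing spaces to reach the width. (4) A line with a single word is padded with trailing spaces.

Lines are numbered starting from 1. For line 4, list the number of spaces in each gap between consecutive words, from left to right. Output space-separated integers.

Line 1: ['how', 'up', 'pepper', 'were'] (min_width=18, slack=1)
Line 2: ['were', 'early', 'read'] (min_width=15, slack=4)
Line 3: ['sound', 'I', 'developer'] (min_width=17, slack=2)
Line 4: ['house', 'the', 'program'] (min_width=17, slack=2)
Line 5: ['bird', 'glass', 'be'] (min_width=13, slack=6)
Line 6: ['content', 'elephant'] (min_width=16, slack=3)

Answer: 2 2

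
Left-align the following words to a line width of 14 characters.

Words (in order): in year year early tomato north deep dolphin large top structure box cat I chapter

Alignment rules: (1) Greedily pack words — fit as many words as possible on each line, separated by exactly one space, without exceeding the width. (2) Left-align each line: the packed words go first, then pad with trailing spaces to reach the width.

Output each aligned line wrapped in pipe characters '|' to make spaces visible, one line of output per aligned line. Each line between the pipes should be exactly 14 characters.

Answer: |in year year  |
|early tomato  |
|north deep    |
|dolphin large |
|top structure |
|box cat I     |
|chapter       |

Derivation:
Line 1: ['in', 'year', 'year'] (min_width=12, slack=2)
Line 2: ['early', 'tomato'] (min_width=12, slack=2)
Line 3: ['north', 'deep'] (min_width=10, slack=4)
Line 4: ['dolphin', 'large'] (min_width=13, slack=1)
Line 5: ['top', 'structure'] (min_width=13, slack=1)
Line 6: ['box', 'cat', 'I'] (min_width=9, slack=5)
Line 7: ['chapter'] (min_width=7, slack=7)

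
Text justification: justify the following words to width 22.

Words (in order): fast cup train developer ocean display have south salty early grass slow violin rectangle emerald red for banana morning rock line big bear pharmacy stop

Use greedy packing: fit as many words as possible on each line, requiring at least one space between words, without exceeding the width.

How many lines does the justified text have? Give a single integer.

Line 1: ['fast', 'cup', 'train'] (min_width=14, slack=8)
Line 2: ['developer', 'ocean'] (min_width=15, slack=7)
Line 3: ['display', 'have', 'south'] (min_width=18, slack=4)
Line 4: ['salty', 'early', 'grass', 'slow'] (min_width=22, slack=0)
Line 5: ['violin', 'rectangle'] (min_width=16, slack=6)
Line 6: ['emerald', 'red', 'for', 'banana'] (min_width=22, slack=0)
Line 7: ['morning', 'rock', 'line', 'big'] (min_width=21, slack=1)
Line 8: ['bear', 'pharmacy', 'stop'] (min_width=18, slack=4)
Total lines: 8

Answer: 8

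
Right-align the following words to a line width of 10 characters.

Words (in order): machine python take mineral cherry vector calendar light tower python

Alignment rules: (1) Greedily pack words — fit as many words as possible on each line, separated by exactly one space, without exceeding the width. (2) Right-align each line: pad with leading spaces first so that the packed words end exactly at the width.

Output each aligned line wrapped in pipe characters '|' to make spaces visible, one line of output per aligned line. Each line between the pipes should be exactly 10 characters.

Answer: |   machine|
|    python|
|      take|
|   mineral|
|    cherry|
|    vector|
|  calendar|
|     light|
|     tower|
|    python|

Derivation:
Line 1: ['machine'] (min_width=7, slack=3)
Line 2: ['python'] (min_width=6, slack=4)
Line 3: ['take'] (min_width=4, slack=6)
Line 4: ['mineral'] (min_width=7, slack=3)
Line 5: ['cherry'] (min_width=6, slack=4)
Line 6: ['vector'] (min_width=6, slack=4)
Line 7: ['calendar'] (min_width=8, slack=2)
Line 8: ['light'] (min_width=5, slack=5)
Line 9: ['tower'] (min_width=5, slack=5)
Line 10: ['python'] (min_width=6, slack=4)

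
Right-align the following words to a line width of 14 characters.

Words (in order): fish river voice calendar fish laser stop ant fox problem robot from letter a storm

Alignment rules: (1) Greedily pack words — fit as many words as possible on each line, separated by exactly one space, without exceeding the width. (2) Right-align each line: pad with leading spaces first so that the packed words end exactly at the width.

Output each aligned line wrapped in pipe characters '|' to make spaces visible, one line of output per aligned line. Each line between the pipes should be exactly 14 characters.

Line 1: ['fish', 'river'] (min_width=10, slack=4)
Line 2: ['voice', 'calendar'] (min_width=14, slack=0)
Line 3: ['fish', 'laser'] (min_width=10, slack=4)
Line 4: ['stop', 'ant', 'fox'] (min_width=12, slack=2)
Line 5: ['problem', 'robot'] (min_width=13, slack=1)
Line 6: ['from', 'letter', 'a'] (min_width=13, slack=1)
Line 7: ['storm'] (min_width=5, slack=9)

Answer: |    fish river|
|voice calendar|
|    fish laser|
|  stop ant fox|
| problem robot|
| from letter a|
|         storm|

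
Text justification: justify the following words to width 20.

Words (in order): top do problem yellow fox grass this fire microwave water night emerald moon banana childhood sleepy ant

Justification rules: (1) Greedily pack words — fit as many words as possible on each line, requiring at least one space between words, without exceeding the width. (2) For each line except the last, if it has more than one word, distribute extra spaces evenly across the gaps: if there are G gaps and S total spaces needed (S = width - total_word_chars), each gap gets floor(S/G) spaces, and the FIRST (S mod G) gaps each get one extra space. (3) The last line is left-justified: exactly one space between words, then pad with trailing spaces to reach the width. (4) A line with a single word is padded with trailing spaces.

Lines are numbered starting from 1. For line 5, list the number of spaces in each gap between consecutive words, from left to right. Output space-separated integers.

Line 1: ['top', 'do', 'problem'] (min_width=14, slack=6)
Line 2: ['yellow', 'fox', 'grass'] (min_width=16, slack=4)
Line 3: ['this', 'fire', 'microwave'] (min_width=19, slack=1)
Line 4: ['water', 'night', 'emerald'] (min_width=19, slack=1)
Line 5: ['moon', 'banana'] (min_width=11, slack=9)
Line 6: ['childhood', 'sleepy', 'ant'] (min_width=20, slack=0)

Answer: 10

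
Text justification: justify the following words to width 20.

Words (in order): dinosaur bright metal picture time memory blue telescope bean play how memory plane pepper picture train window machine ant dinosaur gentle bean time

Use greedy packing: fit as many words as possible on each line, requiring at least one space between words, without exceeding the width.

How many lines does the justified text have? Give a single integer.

Line 1: ['dinosaur', 'bright'] (min_width=15, slack=5)
Line 2: ['metal', 'picture', 'time'] (min_width=18, slack=2)
Line 3: ['memory', 'blue'] (min_width=11, slack=9)
Line 4: ['telescope', 'bean', 'play'] (min_width=19, slack=1)
Line 5: ['how', 'memory', 'plane'] (min_width=16, slack=4)
Line 6: ['pepper', 'picture', 'train'] (min_width=20, slack=0)
Line 7: ['window', 'machine', 'ant'] (min_width=18, slack=2)
Line 8: ['dinosaur', 'gentle', 'bean'] (min_width=20, slack=0)
Line 9: ['time'] (min_width=4, slack=16)
Total lines: 9

Answer: 9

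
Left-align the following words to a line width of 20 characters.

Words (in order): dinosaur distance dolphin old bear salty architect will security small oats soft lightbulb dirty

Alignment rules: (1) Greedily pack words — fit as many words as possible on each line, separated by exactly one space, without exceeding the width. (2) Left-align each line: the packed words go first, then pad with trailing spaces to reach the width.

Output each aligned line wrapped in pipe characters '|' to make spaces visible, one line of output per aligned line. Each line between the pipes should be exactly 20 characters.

Answer: |dinosaur distance   |
|dolphin old bear    |
|salty architect will|
|security small oats |
|soft lightbulb dirty|

Derivation:
Line 1: ['dinosaur', 'distance'] (min_width=17, slack=3)
Line 2: ['dolphin', 'old', 'bear'] (min_width=16, slack=4)
Line 3: ['salty', 'architect', 'will'] (min_width=20, slack=0)
Line 4: ['security', 'small', 'oats'] (min_width=19, slack=1)
Line 5: ['soft', 'lightbulb', 'dirty'] (min_width=20, slack=0)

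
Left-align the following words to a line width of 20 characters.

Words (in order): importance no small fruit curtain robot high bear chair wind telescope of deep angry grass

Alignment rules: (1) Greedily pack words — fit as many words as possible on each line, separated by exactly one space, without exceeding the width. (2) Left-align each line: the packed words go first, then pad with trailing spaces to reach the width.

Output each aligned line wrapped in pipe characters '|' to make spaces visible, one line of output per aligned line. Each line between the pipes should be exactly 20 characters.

Line 1: ['importance', 'no', 'small'] (min_width=19, slack=1)
Line 2: ['fruit', 'curtain', 'robot'] (min_width=19, slack=1)
Line 3: ['high', 'bear', 'chair', 'wind'] (min_width=20, slack=0)
Line 4: ['telescope', 'of', 'deep'] (min_width=17, slack=3)
Line 5: ['angry', 'grass'] (min_width=11, slack=9)

Answer: |importance no small |
|fruit curtain robot |
|high bear chair wind|
|telescope of deep   |
|angry grass         |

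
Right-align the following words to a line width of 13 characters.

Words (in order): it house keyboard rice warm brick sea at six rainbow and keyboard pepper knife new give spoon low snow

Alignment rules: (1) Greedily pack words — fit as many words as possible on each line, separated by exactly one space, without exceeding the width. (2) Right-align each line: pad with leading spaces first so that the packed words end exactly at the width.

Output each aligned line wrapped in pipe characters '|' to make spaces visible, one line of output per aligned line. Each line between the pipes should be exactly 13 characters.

Answer: |     it house|
|keyboard rice|
|   warm brick|
|   sea at six|
|  rainbow and|
|     keyboard|
| pepper knife|
|     new give|
|    spoon low|
|         snow|

Derivation:
Line 1: ['it', 'house'] (min_width=8, slack=5)
Line 2: ['keyboard', 'rice'] (min_width=13, slack=0)
Line 3: ['warm', 'brick'] (min_width=10, slack=3)
Line 4: ['sea', 'at', 'six'] (min_width=10, slack=3)
Line 5: ['rainbow', 'and'] (min_width=11, slack=2)
Line 6: ['keyboard'] (min_width=8, slack=5)
Line 7: ['pepper', 'knife'] (min_width=12, slack=1)
Line 8: ['new', 'give'] (min_width=8, slack=5)
Line 9: ['spoon', 'low'] (min_width=9, slack=4)
Line 10: ['snow'] (min_width=4, slack=9)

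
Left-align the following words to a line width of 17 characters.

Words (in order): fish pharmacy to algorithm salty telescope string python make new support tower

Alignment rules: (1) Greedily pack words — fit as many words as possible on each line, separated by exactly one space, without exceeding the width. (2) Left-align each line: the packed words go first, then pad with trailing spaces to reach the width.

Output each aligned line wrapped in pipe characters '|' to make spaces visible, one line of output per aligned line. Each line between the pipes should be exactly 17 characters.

Line 1: ['fish', 'pharmacy', 'to'] (min_width=16, slack=1)
Line 2: ['algorithm', 'salty'] (min_width=15, slack=2)
Line 3: ['telescope', 'string'] (min_width=16, slack=1)
Line 4: ['python', 'make', 'new'] (min_width=15, slack=2)
Line 5: ['support', 'tower'] (min_width=13, slack=4)

Answer: |fish pharmacy to |
|algorithm salty  |
|telescope string |
|python make new  |
|support tower    |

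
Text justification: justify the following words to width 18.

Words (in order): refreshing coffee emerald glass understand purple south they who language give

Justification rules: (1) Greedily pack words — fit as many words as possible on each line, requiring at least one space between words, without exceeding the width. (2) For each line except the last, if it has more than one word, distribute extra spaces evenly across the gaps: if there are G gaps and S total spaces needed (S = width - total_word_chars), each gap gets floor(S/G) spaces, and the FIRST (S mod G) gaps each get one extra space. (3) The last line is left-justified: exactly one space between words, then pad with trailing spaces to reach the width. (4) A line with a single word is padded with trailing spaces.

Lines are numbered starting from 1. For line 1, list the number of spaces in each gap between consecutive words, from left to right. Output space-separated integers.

Line 1: ['refreshing', 'coffee'] (min_width=17, slack=1)
Line 2: ['emerald', 'glass'] (min_width=13, slack=5)
Line 3: ['understand', 'purple'] (min_width=17, slack=1)
Line 4: ['south', 'they', 'who'] (min_width=14, slack=4)
Line 5: ['language', 'give'] (min_width=13, slack=5)

Answer: 2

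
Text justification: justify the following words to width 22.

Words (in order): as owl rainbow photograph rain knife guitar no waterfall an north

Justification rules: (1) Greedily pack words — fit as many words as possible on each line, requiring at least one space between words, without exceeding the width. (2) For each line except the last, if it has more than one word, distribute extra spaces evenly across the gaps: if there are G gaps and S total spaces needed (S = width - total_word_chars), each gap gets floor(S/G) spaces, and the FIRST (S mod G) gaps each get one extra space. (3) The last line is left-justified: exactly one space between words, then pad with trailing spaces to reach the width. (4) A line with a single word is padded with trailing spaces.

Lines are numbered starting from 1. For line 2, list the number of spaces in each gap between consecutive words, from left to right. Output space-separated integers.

Line 1: ['as', 'owl', 'rainbow'] (min_width=14, slack=8)
Line 2: ['photograph', 'rain', 'knife'] (min_width=21, slack=1)
Line 3: ['guitar', 'no', 'waterfall', 'an'] (min_width=22, slack=0)
Line 4: ['north'] (min_width=5, slack=17)

Answer: 2 1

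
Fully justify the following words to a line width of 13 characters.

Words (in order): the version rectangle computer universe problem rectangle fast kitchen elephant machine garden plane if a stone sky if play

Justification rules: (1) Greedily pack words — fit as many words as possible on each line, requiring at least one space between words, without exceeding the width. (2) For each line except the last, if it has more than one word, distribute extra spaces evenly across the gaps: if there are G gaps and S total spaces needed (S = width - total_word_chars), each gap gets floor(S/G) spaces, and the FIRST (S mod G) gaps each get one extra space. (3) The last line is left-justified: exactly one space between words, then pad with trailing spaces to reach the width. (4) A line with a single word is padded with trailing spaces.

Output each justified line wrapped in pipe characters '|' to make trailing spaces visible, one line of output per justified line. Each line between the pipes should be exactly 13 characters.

Line 1: ['the', 'version'] (min_width=11, slack=2)
Line 2: ['rectangle'] (min_width=9, slack=4)
Line 3: ['computer'] (min_width=8, slack=5)
Line 4: ['universe'] (min_width=8, slack=5)
Line 5: ['problem'] (min_width=7, slack=6)
Line 6: ['rectangle'] (min_width=9, slack=4)
Line 7: ['fast', 'kitchen'] (min_width=12, slack=1)
Line 8: ['elephant'] (min_width=8, slack=5)
Line 9: ['machine'] (min_width=7, slack=6)
Line 10: ['garden', 'plane'] (min_width=12, slack=1)
Line 11: ['if', 'a', 'stone'] (min_width=10, slack=3)
Line 12: ['sky', 'if', 'play'] (min_width=11, slack=2)

Answer: |the   version|
|rectangle    |
|computer     |
|universe     |
|problem      |
|rectangle    |
|fast  kitchen|
|elephant     |
|machine      |
|garden  plane|
|if   a  stone|
|sky if play  |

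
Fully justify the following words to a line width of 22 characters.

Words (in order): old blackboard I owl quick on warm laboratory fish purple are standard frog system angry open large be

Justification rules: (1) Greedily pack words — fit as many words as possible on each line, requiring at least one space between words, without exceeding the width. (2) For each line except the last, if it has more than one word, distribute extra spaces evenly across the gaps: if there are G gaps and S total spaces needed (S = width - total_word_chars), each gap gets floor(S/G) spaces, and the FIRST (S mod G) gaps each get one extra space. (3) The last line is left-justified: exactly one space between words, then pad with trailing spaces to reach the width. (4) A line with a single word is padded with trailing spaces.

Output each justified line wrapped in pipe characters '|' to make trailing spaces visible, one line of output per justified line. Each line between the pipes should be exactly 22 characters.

Line 1: ['old', 'blackboard', 'I', 'owl'] (min_width=20, slack=2)
Line 2: ['quick', 'on', 'warm'] (min_width=13, slack=9)
Line 3: ['laboratory', 'fish', 'purple'] (min_width=22, slack=0)
Line 4: ['are', 'standard', 'frog'] (min_width=17, slack=5)
Line 5: ['system', 'angry', 'open'] (min_width=17, slack=5)
Line 6: ['large', 'be'] (min_width=8, slack=14)

Answer: |old  blackboard  I owl|
|quick      on     warm|
|laboratory fish purple|
|are    standard   frog|
|system    angry   open|
|large be              |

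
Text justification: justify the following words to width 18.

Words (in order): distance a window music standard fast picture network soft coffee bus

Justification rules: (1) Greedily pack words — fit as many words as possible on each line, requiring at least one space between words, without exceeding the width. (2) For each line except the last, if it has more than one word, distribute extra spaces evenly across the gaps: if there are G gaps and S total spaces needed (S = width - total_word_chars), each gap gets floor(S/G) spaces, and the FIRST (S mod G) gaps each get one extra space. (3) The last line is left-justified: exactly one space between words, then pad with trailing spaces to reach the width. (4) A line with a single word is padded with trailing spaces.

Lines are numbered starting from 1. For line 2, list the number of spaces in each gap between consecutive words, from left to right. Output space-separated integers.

Answer: 5

Derivation:
Line 1: ['distance', 'a', 'window'] (min_width=17, slack=1)
Line 2: ['music', 'standard'] (min_width=14, slack=4)
Line 3: ['fast', 'picture'] (min_width=12, slack=6)
Line 4: ['network', 'soft'] (min_width=12, slack=6)
Line 5: ['coffee', 'bus'] (min_width=10, slack=8)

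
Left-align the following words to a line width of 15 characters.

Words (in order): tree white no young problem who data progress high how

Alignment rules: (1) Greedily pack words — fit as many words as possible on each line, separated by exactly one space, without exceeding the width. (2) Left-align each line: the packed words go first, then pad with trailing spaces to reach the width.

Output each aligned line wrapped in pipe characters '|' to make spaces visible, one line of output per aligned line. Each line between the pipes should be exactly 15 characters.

Line 1: ['tree', 'white', 'no'] (min_width=13, slack=2)
Line 2: ['young', 'problem'] (min_width=13, slack=2)
Line 3: ['who', 'data'] (min_width=8, slack=7)
Line 4: ['progress', 'high'] (min_width=13, slack=2)
Line 5: ['how'] (min_width=3, slack=12)

Answer: |tree white no  |
|young problem  |
|who data       |
|progress high  |
|how            |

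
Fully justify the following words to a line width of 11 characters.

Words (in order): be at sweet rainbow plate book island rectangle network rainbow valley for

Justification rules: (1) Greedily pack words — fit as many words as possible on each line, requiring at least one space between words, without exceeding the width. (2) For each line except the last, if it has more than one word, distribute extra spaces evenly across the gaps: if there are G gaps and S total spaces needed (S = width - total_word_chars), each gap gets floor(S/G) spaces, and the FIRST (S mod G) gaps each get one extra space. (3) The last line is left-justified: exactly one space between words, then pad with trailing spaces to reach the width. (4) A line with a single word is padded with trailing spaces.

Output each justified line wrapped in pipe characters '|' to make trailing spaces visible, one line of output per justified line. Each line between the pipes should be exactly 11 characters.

Line 1: ['be', 'at', 'sweet'] (min_width=11, slack=0)
Line 2: ['rainbow'] (min_width=7, slack=4)
Line 3: ['plate', 'book'] (min_width=10, slack=1)
Line 4: ['island'] (min_width=6, slack=5)
Line 5: ['rectangle'] (min_width=9, slack=2)
Line 6: ['network'] (min_width=7, slack=4)
Line 7: ['rainbow'] (min_width=7, slack=4)
Line 8: ['valley', 'for'] (min_width=10, slack=1)

Answer: |be at sweet|
|rainbow    |
|plate  book|
|island     |
|rectangle  |
|network    |
|rainbow    |
|valley for |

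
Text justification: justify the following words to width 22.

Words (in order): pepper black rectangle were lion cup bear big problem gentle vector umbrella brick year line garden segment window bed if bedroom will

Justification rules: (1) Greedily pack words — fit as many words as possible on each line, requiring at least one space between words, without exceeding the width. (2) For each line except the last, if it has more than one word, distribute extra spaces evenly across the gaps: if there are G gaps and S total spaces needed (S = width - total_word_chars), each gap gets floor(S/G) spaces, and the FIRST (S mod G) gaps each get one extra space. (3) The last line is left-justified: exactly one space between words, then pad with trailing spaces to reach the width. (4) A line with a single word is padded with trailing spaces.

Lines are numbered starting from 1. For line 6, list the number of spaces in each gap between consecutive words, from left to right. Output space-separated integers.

Line 1: ['pepper', 'black', 'rectangle'] (min_width=22, slack=0)
Line 2: ['were', 'lion', 'cup', 'bear', 'big'] (min_width=22, slack=0)
Line 3: ['problem', 'gentle', 'vector'] (min_width=21, slack=1)
Line 4: ['umbrella', 'brick', 'year'] (min_width=19, slack=3)
Line 5: ['line', 'garden', 'segment'] (min_width=19, slack=3)
Line 6: ['window', 'bed', 'if', 'bedroom'] (min_width=21, slack=1)
Line 7: ['will'] (min_width=4, slack=18)

Answer: 2 1 1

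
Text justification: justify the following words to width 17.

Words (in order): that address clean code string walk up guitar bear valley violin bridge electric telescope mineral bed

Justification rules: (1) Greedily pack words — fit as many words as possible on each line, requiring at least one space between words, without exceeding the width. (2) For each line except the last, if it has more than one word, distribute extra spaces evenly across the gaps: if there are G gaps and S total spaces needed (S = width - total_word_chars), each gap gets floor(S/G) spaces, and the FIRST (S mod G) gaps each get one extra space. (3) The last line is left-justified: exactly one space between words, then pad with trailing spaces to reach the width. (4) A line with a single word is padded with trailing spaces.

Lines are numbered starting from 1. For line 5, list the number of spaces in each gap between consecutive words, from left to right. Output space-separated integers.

Answer: 5

Derivation:
Line 1: ['that', 'address'] (min_width=12, slack=5)
Line 2: ['clean', 'code', 'string'] (min_width=17, slack=0)
Line 3: ['walk', 'up', 'guitar'] (min_width=14, slack=3)
Line 4: ['bear', 'valley'] (min_width=11, slack=6)
Line 5: ['violin', 'bridge'] (min_width=13, slack=4)
Line 6: ['electric'] (min_width=8, slack=9)
Line 7: ['telescope', 'mineral'] (min_width=17, slack=0)
Line 8: ['bed'] (min_width=3, slack=14)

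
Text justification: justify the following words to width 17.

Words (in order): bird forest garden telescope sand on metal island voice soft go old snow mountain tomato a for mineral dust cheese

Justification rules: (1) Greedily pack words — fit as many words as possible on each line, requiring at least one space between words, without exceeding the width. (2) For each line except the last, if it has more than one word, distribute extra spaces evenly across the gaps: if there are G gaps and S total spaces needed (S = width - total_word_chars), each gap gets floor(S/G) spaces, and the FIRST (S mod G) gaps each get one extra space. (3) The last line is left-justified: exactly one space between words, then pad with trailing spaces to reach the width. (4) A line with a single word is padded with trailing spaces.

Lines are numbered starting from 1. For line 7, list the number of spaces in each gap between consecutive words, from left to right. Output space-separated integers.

Answer: 2 1

Derivation:
Line 1: ['bird', 'forest'] (min_width=11, slack=6)
Line 2: ['garden', 'telescope'] (min_width=16, slack=1)
Line 3: ['sand', 'on', 'metal'] (min_width=13, slack=4)
Line 4: ['island', 'voice', 'soft'] (min_width=17, slack=0)
Line 5: ['go', 'old', 'snow'] (min_width=11, slack=6)
Line 6: ['mountain', 'tomato', 'a'] (min_width=17, slack=0)
Line 7: ['for', 'mineral', 'dust'] (min_width=16, slack=1)
Line 8: ['cheese'] (min_width=6, slack=11)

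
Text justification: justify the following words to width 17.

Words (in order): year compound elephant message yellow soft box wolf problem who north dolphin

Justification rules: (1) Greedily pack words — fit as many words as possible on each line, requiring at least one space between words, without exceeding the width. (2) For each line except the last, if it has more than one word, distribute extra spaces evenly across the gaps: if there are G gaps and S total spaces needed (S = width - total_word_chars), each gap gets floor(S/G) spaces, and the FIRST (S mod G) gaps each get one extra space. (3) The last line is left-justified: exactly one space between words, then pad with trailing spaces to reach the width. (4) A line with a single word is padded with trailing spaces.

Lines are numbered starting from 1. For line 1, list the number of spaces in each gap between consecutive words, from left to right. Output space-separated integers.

Answer: 5

Derivation:
Line 1: ['year', 'compound'] (min_width=13, slack=4)
Line 2: ['elephant', 'message'] (min_width=16, slack=1)
Line 3: ['yellow', 'soft', 'box'] (min_width=15, slack=2)
Line 4: ['wolf', 'problem', 'who'] (min_width=16, slack=1)
Line 5: ['north', 'dolphin'] (min_width=13, slack=4)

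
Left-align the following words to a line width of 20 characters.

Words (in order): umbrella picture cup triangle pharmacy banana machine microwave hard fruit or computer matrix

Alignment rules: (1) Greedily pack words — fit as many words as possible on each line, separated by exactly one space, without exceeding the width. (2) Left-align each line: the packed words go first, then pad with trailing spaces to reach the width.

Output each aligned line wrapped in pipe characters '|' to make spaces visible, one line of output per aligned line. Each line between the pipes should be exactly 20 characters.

Answer: |umbrella picture cup|
|triangle pharmacy   |
|banana machine      |
|microwave hard fruit|
|or computer matrix  |

Derivation:
Line 1: ['umbrella', 'picture', 'cup'] (min_width=20, slack=0)
Line 2: ['triangle', 'pharmacy'] (min_width=17, slack=3)
Line 3: ['banana', 'machine'] (min_width=14, slack=6)
Line 4: ['microwave', 'hard', 'fruit'] (min_width=20, slack=0)
Line 5: ['or', 'computer', 'matrix'] (min_width=18, slack=2)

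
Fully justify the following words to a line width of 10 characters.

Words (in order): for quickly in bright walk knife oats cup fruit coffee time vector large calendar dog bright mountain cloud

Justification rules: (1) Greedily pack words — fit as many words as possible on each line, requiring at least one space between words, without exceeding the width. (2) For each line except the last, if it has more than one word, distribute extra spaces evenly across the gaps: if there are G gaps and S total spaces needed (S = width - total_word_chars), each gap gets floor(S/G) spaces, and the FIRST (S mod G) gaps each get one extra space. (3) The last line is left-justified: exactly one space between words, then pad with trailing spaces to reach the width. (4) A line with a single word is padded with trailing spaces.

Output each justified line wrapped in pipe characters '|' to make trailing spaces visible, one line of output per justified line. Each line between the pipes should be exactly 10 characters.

Line 1: ['for'] (min_width=3, slack=7)
Line 2: ['quickly', 'in'] (min_width=10, slack=0)
Line 3: ['bright'] (min_width=6, slack=4)
Line 4: ['walk', 'knife'] (min_width=10, slack=0)
Line 5: ['oats', 'cup'] (min_width=8, slack=2)
Line 6: ['fruit'] (min_width=5, slack=5)
Line 7: ['coffee'] (min_width=6, slack=4)
Line 8: ['time'] (min_width=4, slack=6)
Line 9: ['vector'] (min_width=6, slack=4)
Line 10: ['large'] (min_width=5, slack=5)
Line 11: ['calendar'] (min_width=8, slack=2)
Line 12: ['dog', 'bright'] (min_width=10, slack=0)
Line 13: ['mountain'] (min_width=8, slack=2)
Line 14: ['cloud'] (min_width=5, slack=5)

Answer: |for       |
|quickly in|
|bright    |
|walk knife|
|oats   cup|
|fruit     |
|coffee    |
|time      |
|vector    |
|large     |
|calendar  |
|dog bright|
|mountain  |
|cloud     |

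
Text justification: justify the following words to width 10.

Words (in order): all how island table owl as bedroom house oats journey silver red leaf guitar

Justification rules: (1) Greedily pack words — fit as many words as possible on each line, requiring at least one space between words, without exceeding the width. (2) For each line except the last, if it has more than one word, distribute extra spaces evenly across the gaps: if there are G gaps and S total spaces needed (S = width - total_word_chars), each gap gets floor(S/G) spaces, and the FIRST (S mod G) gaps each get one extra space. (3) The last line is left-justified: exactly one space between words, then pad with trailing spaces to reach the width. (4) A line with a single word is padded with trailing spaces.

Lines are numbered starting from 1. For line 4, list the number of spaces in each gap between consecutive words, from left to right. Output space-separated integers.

Answer: 1

Derivation:
Line 1: ['all', 'how'] (min_width=7, slack=3)
Line 2: ['island'] (min_width=6, slack=4)
Line 3: ['table', 'owl'] (min_width=9, slack=1)
Line 4: ['as', 'bedroom'] (min_width=10, slack=0)
Line 5: ['house', 'oats'] (min_width=10, slack=0)
Line 6: ['journey'] (min_width=7, slack=3)
Line 7: ['silver', 'red'] (min_width=10, slack=0)
Line 8: ['leaf'] (min_width=4, slack=6)
Line 9: ['guitar'] (min_width=6, slack=4)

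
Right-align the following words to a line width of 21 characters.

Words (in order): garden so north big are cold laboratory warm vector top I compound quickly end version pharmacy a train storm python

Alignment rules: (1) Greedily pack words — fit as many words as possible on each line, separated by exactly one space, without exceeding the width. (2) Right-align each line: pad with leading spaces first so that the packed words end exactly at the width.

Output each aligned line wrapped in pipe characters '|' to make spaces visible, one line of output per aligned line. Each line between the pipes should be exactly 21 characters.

Answer: |  garden so north big|
|  are cold laboratory|
|    warm vector top I|
| compound quickly end|
|   version pharmacy a|
|   train storm python|

Derivation:
Line 1: ['garden', 'so', 'north', 'big'] (min_width=19, slack=2)
Line 2: ['are', 'cold', 'laboratory'] (min_width=19, slack=2)
Line 3: ['warm', 'vector', 'top', 'I'] (min_width=17, slack=4)
Line 4: ['compound', 'quickly', 'end'] (min_width=20, slack=1)
Line 5: ['version', 'pharmacy', 'a'] (min_width=18, slack=3)
Line 6: ['train', 'storm', 'python'] (min_width=18, slack=3)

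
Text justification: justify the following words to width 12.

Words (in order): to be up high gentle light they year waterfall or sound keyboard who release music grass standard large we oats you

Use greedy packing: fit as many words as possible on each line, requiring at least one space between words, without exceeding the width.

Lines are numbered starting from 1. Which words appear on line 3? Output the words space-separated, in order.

Line 1: ['to', 'be', 'up'] (min_width=8, slack=4)
Line 2: ['high', 'gentle'] (min_width=11, slack=1)
Line 3: ['light', 'they'] (min_width=10, slack=2)
Line 4: ['year'] (min_width=4, slack=8)
Line 5: ['waterfall', 'or'] (min_width=12, slack=0)
Line 6: ['sound'] (min_width=5, slack=7)
Line 7: ['keyboard', 'who'] (min_width=12, slack=0)
Line 8: ['release'] (min_width=7, slack=5)
Line 9: ['music', 'grass'] (min_width=11, slack=1)
Line 10: ['standard'] (min_width=8, slack=4)
Line 11: ['large', 'we'] (min_width=8, slack=4)
Line 12: ['oats', 'you'] (min_width=8, slack=4)

Answer: light they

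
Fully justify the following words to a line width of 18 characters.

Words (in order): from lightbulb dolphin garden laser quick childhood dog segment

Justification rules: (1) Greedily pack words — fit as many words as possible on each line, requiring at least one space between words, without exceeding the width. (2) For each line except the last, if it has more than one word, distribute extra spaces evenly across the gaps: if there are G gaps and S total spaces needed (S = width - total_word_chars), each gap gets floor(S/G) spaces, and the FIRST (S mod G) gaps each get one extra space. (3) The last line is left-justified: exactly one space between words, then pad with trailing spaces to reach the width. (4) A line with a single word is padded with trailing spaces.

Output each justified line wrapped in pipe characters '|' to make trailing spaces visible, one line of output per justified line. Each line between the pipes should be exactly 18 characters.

Line 1: ['from', 'lightbulb'] (min_width=14, slack=4)
Line 2: ['dolphin', 'garden'] (min_width=14, slack=4)
Line 3: ['laser', 'quick'] (min_width=11, slack=7)
Line 4: ['childhood', 'dog'] (min_width=13, slack=5)
Line 5: ['segment'] (min_width=7, slack=11)

Answer: |from     lightbulb|
|dolphin     garden|
|laser        quick|
|childhood      dog|
|segment           |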